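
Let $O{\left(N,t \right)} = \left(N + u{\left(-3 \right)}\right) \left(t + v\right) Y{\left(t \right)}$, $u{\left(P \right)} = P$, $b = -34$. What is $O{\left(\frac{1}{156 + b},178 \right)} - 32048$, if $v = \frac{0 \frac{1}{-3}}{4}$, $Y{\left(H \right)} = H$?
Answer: $- \frac{7737258}{61} \approx -1.2684 \cdot 10^{5}$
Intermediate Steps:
$v = 0$ ($v = 0 \left(- \frac{1}{3}\right) \frac{1}{4} = 0 \cdot \frac{1}{4} = 0$)
$O{\left(N,t \right)} = t^{2} \left(-3 + N\right)$ ($O{\left(N,t \right)} = \left(N - 3\right) \left(t + 0\right) t = \left(-3 + N\right) t t = t \left(-3 + N\right) t = t^{2} \left(-3 + N\right)$)
$O{\left(\frac{1}{156 + b},178 \right)} - 32048 = 178^{2} \left(-3 + \frac{1}{156 - 34}\right) - 32048 = 31684 \left(-3 + \frac{1}{122}\right) - 32048 = 31684 \left(- \frac{365}{122}\right) - 32048 = - \frac{5782330}{61} - 32048 = - \frac{7737258}{61}$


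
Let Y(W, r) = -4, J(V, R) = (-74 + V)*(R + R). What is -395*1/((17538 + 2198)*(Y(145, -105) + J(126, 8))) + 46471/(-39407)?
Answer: -759417136933/643965865056 ≈ -1.1793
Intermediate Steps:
J(V, R) = 2*R*(-74 + V) (J(V, R) = (-74 + V)*(2*R) = 2*R*(-74 + V))
-395*1/((17538 + 2198)*(Y(145, -105) + J(126, 8))) + 46471/(-39407) = -395*1/((-4 + 2*8*(-74 + 126))*(17538 + 2198)) + 46471/(-39407) = -395*1/(19736*(-4 + 2*8*52)) + 46471*(-1/39407) = -395*1/(19736*(-4 + 832)) - 46471/39407 = -395/(828*19736) - 46471/39407 = -395/16341408 - 46471/39407 = -759417136933/643965865056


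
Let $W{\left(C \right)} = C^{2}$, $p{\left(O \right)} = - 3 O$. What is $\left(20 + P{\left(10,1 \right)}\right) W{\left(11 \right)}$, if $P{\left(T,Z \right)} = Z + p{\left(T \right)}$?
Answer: $-1089$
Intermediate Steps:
$P{\left(T,Z \right)} = Z - 3 T$
$\left(20 + P{\left(10,1 \right)}\right) W{\left(11 \right)} = \left(20 + \left(1 - 30\right)\right) 11^{2} = \left(20 + \left(1 - 30\right)\right) 121 = \left(20 - 29\right) 121 = \left(-9\right) 121 = -1089$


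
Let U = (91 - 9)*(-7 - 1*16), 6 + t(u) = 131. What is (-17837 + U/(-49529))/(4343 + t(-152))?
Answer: -883446887/221295572 ≈ -3.9922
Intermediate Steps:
t(u) = 125 (t(u) = -6 + 131 = 125)
U = -1886 (U = 82*(-7 - 16) = 82*(-23) = -1886)
(-17837 + U/(-49529))/(4343 + t(-152)) = (-17837 - 1886/(-49529))/(4343 + 125) = (-17837 - 1886*(-1/49529))/4468 = (-17837 + 1886/49529)*(1/4468) = -883446887/49529*1/4468 = -883446887/221295572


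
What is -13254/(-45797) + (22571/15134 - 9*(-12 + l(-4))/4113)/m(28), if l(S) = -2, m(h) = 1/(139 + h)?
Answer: 80601852277929/316742951686 ≈ 254.47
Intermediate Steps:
-13254/(-45797) + (22571/15134 - 9*(-12 + l(-4))/4113)/m(28) = -13254/(-45797) + (22571/15134 - 9*(-12 - 2)/4113)/(1/(139 + 28)) = -13254*(-1/45797) + (22571*(1/15134) - 9*(-14)*(1/4113))/(1/167) = 13254/45797 + (22571/15134 + 126*(1/4113))/(1/167) = 13254/45797 + (22571/15134 + 14/457)*167 = 13254/45797 + (10526823/6916238)*167 = 13254/45797 + 1757979441/6916238 = 80601852277929/316742951686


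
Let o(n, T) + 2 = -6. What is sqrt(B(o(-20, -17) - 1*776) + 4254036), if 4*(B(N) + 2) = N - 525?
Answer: sqrt(17014827)/2 ≈ 2062.5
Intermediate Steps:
o(n, T) = -8 (o(n, T) = -2 - 6 = -8)
B(N) = -533/4 + N/4 (B(N) = -2 + (N - 525)/4 = -2 + (-525 + N)/4 = -2 + (-525/4 + N/4) = -533/4 + N/4)
sqrt(B(o(-20, -17) - 1*776) + 4254036) = sqrt((-533/4 + (-8 - 1*776)/4) + 4254036) = sqrt((-533/4 + (-8 - 776)/4) + 4254036) = sqrt((-533/4 + (1/4)*(-784)) + 4254036) = sqrt((-533/4 - 196) + 4254036) = sqrt(-1317/4 + 4254036) = sqrt(17014827/4) = sqrt(17014827)/2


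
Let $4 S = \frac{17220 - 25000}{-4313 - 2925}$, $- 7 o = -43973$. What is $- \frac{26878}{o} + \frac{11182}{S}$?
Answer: $\frac{3558602706498}{85527485} \approx 41608.0$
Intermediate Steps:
$o = \frac{43973}{7}$ ($o = \left(- \frac{1}{7}\right) \left(-43973\right) = \frac{43973}{7} \approx 6281.9$)
$S = \frac{1945}{7238}$ ($S = \frac{\left(17220 - 25000\right) \frac{1}{-4313 - 2925}}{4} = \frac{\left(-7780\right) \frac{1}{-7238}}{4} = \frac{\left(-7780\right) \left(- \frac{1}{7238}\right)}{4} = \frac{1}{4} \cdot \frac{3890}{3619} = \frac{1945}{7238} \approx 0.26872$)
$- \frac{26878}{o} + \frac{11182}{S} = - \frac{26878}{\frac{43973}{7}} + \frac{11182}{\frac{1945}{7238}} = \left(-26878\right) \frac{7}{43973} + 11182 \cdot \frac{7238}{1945} = - \frac{188146}{43973} + \frac{80935316}{1945} = \frac{3558602706498}{85527485}$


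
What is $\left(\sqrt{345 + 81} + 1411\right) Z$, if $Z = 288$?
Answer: $406368 + 288 \sqrt{426} \approx 4.1231 \cdot 10^{5}$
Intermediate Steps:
$\left(\sqrt{345 + 81} + 1411\right) Z = \left(\sqrt{345 + 81} + 1411\right) 288 = \left(\sqrt{426} + 1411\right) 288 = \left(1411 + \sqrt{426}\right) 288 = 406368 + 288 \sqrt{426}$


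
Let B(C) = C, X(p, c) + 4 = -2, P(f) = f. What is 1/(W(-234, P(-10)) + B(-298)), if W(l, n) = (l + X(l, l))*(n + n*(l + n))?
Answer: -1/583498 ≈ -1.7138e-6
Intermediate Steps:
X(p, c) = -6 (X(p, c) = -4 - 2 = -6)
W(l, n) = (-6 + l)*(n + n*(l + n)) (W(l, n) = (l - 6)*(n + n*(l + n)) = (-6 + l)*(n + n*(l + n)))
1/(W(-234, P(-10)) + B(-298)) = 1/(-10*(-6 + (-234)² - 6*(-10) - 5*(-234) - 234*(-10)) - 298) = 1/(-10*(-6 + 54756 + 60 + 1170 + 2340) - 298) = 1/(-10*58320 - 298) = 1/(-583200 - 298) = 1/(-583498) = -1/583498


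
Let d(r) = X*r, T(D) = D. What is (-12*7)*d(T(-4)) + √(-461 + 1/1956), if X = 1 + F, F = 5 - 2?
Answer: 1344 + I*√440938635/978 ≈ 1344.0 + 21.471*I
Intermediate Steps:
F = 3
X = 4 (X = 1 + 3 = 4)
d(r) = 4*r
(-12*7)*d(T(-4)) + √(-461 + 1/1956) = (-12*7)*(4*(-4)) + √(-461 + 1/1956) = -84*(-16) + √(-461 + 1/1956) = 1344 + √(-901715/1956) = 1344 + I*√440938635/978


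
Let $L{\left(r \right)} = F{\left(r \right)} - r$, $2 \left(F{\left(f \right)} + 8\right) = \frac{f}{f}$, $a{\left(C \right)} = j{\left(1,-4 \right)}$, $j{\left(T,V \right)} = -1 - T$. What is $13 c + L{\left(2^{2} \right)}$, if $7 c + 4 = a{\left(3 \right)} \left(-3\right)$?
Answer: $- \frac{109}{14} \approx -7.7857$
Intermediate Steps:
$a{\left(C \right)} = -2$ ($a{\left(C \right)} = -1 - 1 = -2$)
$F{\left(f \right)} = - \frac{15}{2}$ ($F{\left(f \right)} = -8 + \frac{f \frac{1}{f}}{2} = -8 + \frac{1}{2} \cdot 1 = -8 + \frac{1}{2} = - \frac{15}{2}$)
$c = \frac{2}{7}$ ($c = - \frac{4}{7} + \frac{\left(-2\right) \left(-3\right)}{7} = - \frac{4}{7} + \frac{1}{7} \cdot 6 = - \frac{4}{7} + \frac{6}{7} = \frac{2}{7} \approx 0.28571$)
$L{\left(r \right)} = - \frac{15}{2} - r$
$13 c + L{\left(2^{2} \right)} = 13 \cdot \frac{2}{7} - \frac{23}{2} = \frac{26}{7} - \frac{23}{2} = - \frac{109}{14}$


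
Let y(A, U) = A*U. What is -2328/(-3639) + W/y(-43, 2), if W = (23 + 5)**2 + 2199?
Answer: -3551643/104318 ≈ -34.046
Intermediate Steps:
W = 2983 (W = 28**2 + 2199 = 784 + 2199 = 2983)
-2328/(-3639) + W/y(-43, 2) = -2328/(-3639) + 2983/((-43*2)) = -2328*(-1/3639) + 2983/(-86) = 776/1213 + 2983*(-1/86) = 776/1213 - 2983/86 = -3551643/104318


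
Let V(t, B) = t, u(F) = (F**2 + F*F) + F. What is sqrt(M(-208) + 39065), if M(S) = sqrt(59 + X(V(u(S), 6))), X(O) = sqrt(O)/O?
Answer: sqrt(4548107466500 + 10790*sqrt(5395)*sqrt(1273220 + sqrt(5395)))/10790 ≈ 197.67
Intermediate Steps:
u(F) = F + 2*F**2 (u(F) = (F**2 + F**2) + F = 2*F**2 + F = F + 2*F**2)
X(O) = 1/sqrt(O)
M(S) = sqrt(59 + 1/sqrt(S*(1 + 2*S)))
sqrt(M(-208) + 39065) = sqrt(sqrt(59 + 1/sqrt(-208*(1 + 2*(-208)))) + 39065) = sqrt(sqrt(59 + 1/sqrt(-208*(1 - 416))) + 39065) = sqrt(sqrt(59 + 1/sqrt(-208*(-415))) + 39065) = sqrt(sqrt(59 + 1/sqrt(86320)) + 39065) = sqrt(sqrt(59 + sqrt(5395)/21580) + 39065) = sqrt(39065 + sqrt(59 + sqrt(5395)/21580))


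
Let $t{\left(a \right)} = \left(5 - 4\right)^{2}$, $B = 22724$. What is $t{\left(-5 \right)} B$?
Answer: $22724$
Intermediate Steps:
$t{\left(a \right)} = 1$ ($t{\left(a \right)} = 1^{2} = 1$)
$t{\left(-5 \right)} B = 1 \cdot 22724 = 22724$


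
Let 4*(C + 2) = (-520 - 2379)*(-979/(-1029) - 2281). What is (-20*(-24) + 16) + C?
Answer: 3401790067/2058 ≈ 1.6530e+6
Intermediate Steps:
C = 3400769299/2058 (C = -2 + ((-520 - 2379)*(-979/(-1029) - 2281))/4 = -2 + (-2899*(-979*(-1/1029) - 2281))/4 = -2 + (-2899*(979/1029 - 2281))/4 = -2 + (-2899*(-2346170/1029))/4 = -2 + (¼)*(6801546830/1029) = -2 + 3400773415/2058 = 3400769299/2058 ≈ 1.6525e+6)
(-20*(-24) + 16) + C = (-20*(-24) + 16) + 3400769299/2058 = (480 + 16) + 3400769299/2058 = 496 + 3400769299/2058 = 3401790067/2058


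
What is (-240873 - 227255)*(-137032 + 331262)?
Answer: -90924501440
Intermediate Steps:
(-240873 - 227255)*(-137032 + 331262) = -468128*194230 = -90924501440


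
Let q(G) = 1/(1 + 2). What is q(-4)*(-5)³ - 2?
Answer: -131/3 ≈ -43.667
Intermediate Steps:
q(G) = ⅓ (q(G) = 1/3 = ⅓)
q(-4)*(-5)³ - 2 = (⅓)*(-5)³ - 2 = (⅓)*(-125) - 2 = -125/3 - 2 = -131/3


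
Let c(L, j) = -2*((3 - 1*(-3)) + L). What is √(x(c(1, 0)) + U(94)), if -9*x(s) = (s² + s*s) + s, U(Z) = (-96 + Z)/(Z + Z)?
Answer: I*√371206/94 ≈ 6.4816*I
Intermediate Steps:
c(L, j) = -12 - 2*L (c(L, j) = -2*((3 + 3) + L) = -2*(6 + L) = -12 - 2*L)
U(Z) = (-96 + Z)/(2*Z) (U(Z) = (-96 + Z)/((2*Z)) = (-96 + Z)*(1/(2*Z)) = (-96 + Z)/(2*Z))
x(s) = -2*s²/9 - s/9 (x(s) = -((s² + s*s) + s)/9 = -((s² + s²) + s)/9 = -(2*s² + s)/9 = -(s + 2*s²)/9 = -2*s²/9 - s/9)
√(x(c(1, 0)) + U(94)) = √(-(-12 - 2*1)*(1 + 2*(-12 - 2*1))/9 + (½)*(-96 + 94)/94) = √(-(-12 - 2)*(1 + 2*(-12 - 2))/9 + (½)*(1/94)*(-2)) = √(-⅑*(-14)*(1 + 2*(-14)) - 1/94) = √(-⅑*(-14)*(1 - 28) - 1/94) = √(-⅑*(-14)*(-27) - 1/94) = √(-42 - 1/94) = √(-3949/94) = I*√371206/94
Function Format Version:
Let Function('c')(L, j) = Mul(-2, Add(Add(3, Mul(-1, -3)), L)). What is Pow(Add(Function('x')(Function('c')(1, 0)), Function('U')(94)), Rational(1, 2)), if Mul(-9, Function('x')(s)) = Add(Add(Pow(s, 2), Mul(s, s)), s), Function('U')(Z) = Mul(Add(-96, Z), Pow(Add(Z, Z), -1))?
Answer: Mul(Rational(1, 94), I, Pow(371206, Rational(1, 2))) ≈ Mul(6.4816, I)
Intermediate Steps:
Function('c')(L, j) = Add(-12, Mul(-2, L)) (Function('c')(L, j) = Mul(-2, Add(Add(3, 3), L)) = Mul(-2, Add(6, L)) = Add(-12, Mul(-2, L)))
Function('U')(Z) = Mul(Rational(1, 2), Pow(Z, -1), Add(-96, Z)) (Function('U')(Z) = Mul(Add(-96, Z), Pow(Mul(2, Z), -1)) = Mul(Add(-96, Z), Mul(Rational(1, 2), Pow(Z, -1))) = Mul(Rational(1, 2), Pow(Z, -1), Add(-96, Z)))
Function('x')(s) = Add(Mul(Rational(-2, 9), Pow(s, 2)), Mul(Rational(-1, 9), s)) (Function('x')(s) = Mul(Rational(-1, 9), Add(Add(Pow(s, 2), Mul(s, s)), s)) = Mul(Rational(-1, 9), Add(Add(Pow(s, 2), Pow(s, 2)), s)) = Mul(Rational(-1, 9), Add(Mul(2, Pow(s, 2)), s)) = Mul(Rational(-1, 9), Add(s, Mul(2, Pow(s, 2)))) = Add(Mul(Rational(-2, 9), Pow(s, 2)), Mul(Rational(-1, 9), s)))
Pow(Add(Function('x')(Function('c')(1, 0)), Function('U')(94)), Rational(1, 2)) = Pow(Add(Mul(Rational(-1, 9), Add(-12, Mul(-2, 1)), Add(1, Mul(2, Add(-12, Mul(-2, 1))))), Mul(Rational(1, 2), Pow(94, -1), Add(-96, 94))), Rational(1, 2)) = Pow(Add(Mul(Rational(-1, 9), Add(-12, -2), Add(1, Mul(2, Add(-12, -2)))), Mul(Rational(1, 2), Rational(1, 94), -2)), Rational(1, 2)) = Pow(Add(Mul(Rational(-1, 9), -14, Add(1, Mul(2, -14))), Rational(-1, 94)), Rational(1, 2)) = Pow(Add(Mul(Rational(-1, 9), -14, Add(1, -28)), Rational(-1, 94)), Rational(1, 2)) = Pow(Add(Mul(Rational(-1, 9), -14, -27), Rational(-1, 94)), Rational(1, 2)) = Pow(Add(-42, Rational(-1, 94)), Rational(1, 2)) = Pow(Rational(-3949, 94), Rational(1, 2)) = Mul(Rational(1, 94), I, Pow(371206, Rational(1, 2)))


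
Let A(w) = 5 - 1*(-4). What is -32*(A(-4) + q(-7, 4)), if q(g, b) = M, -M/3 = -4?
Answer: -672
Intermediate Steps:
M = 12 (M = -3*(-4) = 12)
A(w) = 9 (A(w) = 5 + 4 = 9)
q(g, b) = 12
-32*(A(-4) + q(-7, 4)) = -32*(9 + 12) = -32*21 = -672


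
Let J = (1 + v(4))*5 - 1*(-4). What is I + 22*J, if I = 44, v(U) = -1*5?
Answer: -308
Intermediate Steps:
v(U) = -5
J = -16 (J = (1 - 5)*5 - 1*(-4) = -4*5 + 4 = -20 + 4 = -16)
I + 22*J = 44 + 22*(-16) = 44 - 352 = -308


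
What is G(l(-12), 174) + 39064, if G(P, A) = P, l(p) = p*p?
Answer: 39208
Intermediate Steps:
l(p) = p**2
G(l(-12), 174) + 39064 = (-12)**2 + 39064 = 144 + 39064 = 39208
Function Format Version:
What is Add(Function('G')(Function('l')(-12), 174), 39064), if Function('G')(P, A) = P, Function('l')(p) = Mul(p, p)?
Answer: 39208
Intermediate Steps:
Function('l')(p) = Pow(p, 2)
Add(Function('G')(Function('l')(-12), 174), 39064) = Add(Pow(-12, 2), 39064) = Add(144, 39064) = 39208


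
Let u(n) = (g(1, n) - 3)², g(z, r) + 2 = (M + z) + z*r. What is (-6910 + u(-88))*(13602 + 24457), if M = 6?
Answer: 18496674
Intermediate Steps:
g(z, r) = 4 + z + r*z (g(z, r) = -2 + ((6 + z) + z*r) = -2 + ((6 + z) + r*z) = -2 + (6 + z + r*z) = 4 + z + r*z)
u(n) = (2 + n)² (u(n) = ((4 + 1 + n*1) - 3)² = ((4 + 1 + n) - 3)² = ((5 + n) - 3)² = (2 + n)²)
(-6910 + u(-88))*(13602 + 24457) = (-6910 + (2 - 88)²)*(13602 + 24457) = (-6910 + (-86)²)*38059 = (-6910 + 7396)*38059 = 486*38059 = 18496674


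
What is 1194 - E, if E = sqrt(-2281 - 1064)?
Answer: 1194 - I*sqrt(3345) ≈ 1194.0 - 57.836*I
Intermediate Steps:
E = I*sqrt(3345) (E = sqrt(-3345) = I*sqrt(3345) ≈ 57.836*I)
1194 - E = 1194 - I*sqrt(3345)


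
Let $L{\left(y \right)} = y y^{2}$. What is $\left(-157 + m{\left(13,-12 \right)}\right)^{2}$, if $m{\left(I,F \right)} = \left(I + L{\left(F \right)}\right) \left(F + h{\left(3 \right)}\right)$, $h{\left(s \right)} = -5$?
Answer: $840884004$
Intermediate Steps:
$L{\left(y \right)} = y^{3}$
$m{\left(I,F \right)} = \left(-5 + F\right) \left(I + F^{3}\right)$ ($m{\left(I,F \right)} = \left(I + F^{3}\right) \left(F - 5\right) = \left(I + F^{3}\right) \left(-5 + F\right) = \left(-5 + F\right) \left(I + F^{3}\right)$)
$\left(-157 + m{\left(13,-12 \right)}\right)^{2} = \left(-157 - \left(221 - 20736 - 8640\right)\right)^{2} = \left(-157 - -29155\right)^{2} = \left(-157 + \left(20736 - 65 + 8640 - 156\right)\right)^{2} = \left(-157 + 29155\right)^{2} = 28998^{2} = 840884004$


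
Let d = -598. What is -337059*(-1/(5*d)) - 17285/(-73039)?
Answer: -24566770151/218386610 ≈ -112.49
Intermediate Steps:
-337059*(-1/(5*d)) - 17285/(-73039) = -337059/((-5*(-598))) - 17285/(-73039) = -337059/2990 - 17285*(-1/73039) = -337059*1/2990 + 17285/73039 = -337059/2990 + 17285/73039 = -24566770151/218386610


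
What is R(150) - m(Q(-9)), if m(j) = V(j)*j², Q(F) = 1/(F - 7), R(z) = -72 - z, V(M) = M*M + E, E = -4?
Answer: -14547969/65536 ≈ -221.98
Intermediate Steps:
V(M) = -4 + M² (V(M) = M*M - 4 = M² - 4 = -4 + M²)
Q(F) = 1/(-7 + F)
m(j) = j²*(-4 + j²) (m(j) = (-4 + j²)*j² = j²*(-4 + j²))
R(150) - m(Q(-9)) = (-72 - 1*150) - (1/(-7 - 9))²*(-4 + (1/(-7 - 9))²) = (-72 - 150) - (1/(-16))²*(-4 + (1/(-16))²) = -222 - (-1/16)²*(-4 + (-1/16)²) = -222 - (-4 + 1/256)/256 = -222 - (-1023)/(256*256) = -222 - 1*(-1023/65536) = -222 + 1023/65536 = -14547969/65536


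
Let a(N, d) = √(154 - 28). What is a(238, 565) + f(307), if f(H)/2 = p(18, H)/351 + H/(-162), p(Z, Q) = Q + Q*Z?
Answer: 31007/1053 + 3*√14 ≈ 40.671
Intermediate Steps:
a(N, d) = 3*√14 (a(N, d) = √126 = 3*√14)
f(H) = 101*H/1053 (f(H) = 2*((H*(1 + 18))/351 + H/(-162)) = 2*((H*19)*(1/351) + H*(-1/162)) = 2*((19*H)*(1/351) - H/162) = 2*(19*H/351 - H/162) = 2*(101*H/2106) = 101*H/1053)
a(238, 565) + f(307) = 3*√14 + (101/1053)*307 = 3*√14 + 31007/1053 = 31007/1053 + 3*√14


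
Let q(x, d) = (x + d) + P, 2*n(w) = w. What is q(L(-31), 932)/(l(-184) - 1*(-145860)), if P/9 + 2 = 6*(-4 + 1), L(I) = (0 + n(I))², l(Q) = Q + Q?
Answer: 3969/581968 ≈ 0.0068200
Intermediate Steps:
l(Q) = 2*Q
n(w) = w/2
L(I) = I²/4 (L(I) = (0 + I/2)² = (I/2)² = I²/4)
P = -180 (P = -18 + 9*(6*(-4 + 1)) = -18 + 9*(6*(-3)) = -18 + 9*(-18) = -18 - 162 = -180)
q(x, d) = -180 + d + x (q(x, d) = (x + d) - 180 = (d + x) - 180 = -180 + d + x)
q(L(-31), 932)/(l(-184) - 1*(-145860)) = (-180 + 932 + (¼)*(-31)²)/(2*(-184) - 1*(-145860)) = (-180 + 932 + (¼)*961)/(-368 + 145860) = (-180 + 932 + 961/4)/145492 = (3969/4)*(1/145492) = 3969/581968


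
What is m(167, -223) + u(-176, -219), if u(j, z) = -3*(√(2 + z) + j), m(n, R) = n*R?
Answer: -36713 - 3*I*√217 ≈ -36713.0 - 44.193*I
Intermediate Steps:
m(n, R) = R*n
u(j, z) = -3*j - 3*√(2 + z) (u(j, z) = -3*(j + √(2 + z)) = -3*j - 3*√(2 + z))
m(167, -223) + u(-176, -219) = -223*167 + (-3*(-176) - 3*√(2 - 219)) = -37241 + (528 - 3*I*√217) = -36713 - 3*I*√217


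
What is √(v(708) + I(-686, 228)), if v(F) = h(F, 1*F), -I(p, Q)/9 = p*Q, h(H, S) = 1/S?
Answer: √176403824529/354 ≈ 1186.5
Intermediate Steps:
I(p, Q) = -9*Q*p (I(p, Q) = -9*p*Q = -9*Q*p)
v(F) = 1/F (v(F) = 1/(1*F) = 1/F)
√(v(708) + I(-686, 228)) = √(1/708 - 9*228*(-686)) = √(1/708 + 1407672) = √(996631777/708) = √176403824529/354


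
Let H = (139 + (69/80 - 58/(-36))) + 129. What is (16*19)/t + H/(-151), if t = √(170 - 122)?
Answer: -194741/108720 + 76*√3/3 ≈ 42.087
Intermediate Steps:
t = 4*√3 (t = √48 = 4*√3 ≈ 6.9282)
H = 194741/720 (H = (139 + (69*(1/80) - 58*(-1/36))) + 129 = (139 + (69/80 + 29/18)) + 129 = (139 + 1781/720) + 129 = 101861/720 + 129 = 194741/720 ≈ 270.47)
(16*19)/t + H/(-151) = (16*19)/((4*√3)) + (194741/720)/(-151) = 304*(√3/12) + (194741/720)*(-1/151) = 76*√3/3 - 194741/108720 = -194741/108720 + 76*√3/3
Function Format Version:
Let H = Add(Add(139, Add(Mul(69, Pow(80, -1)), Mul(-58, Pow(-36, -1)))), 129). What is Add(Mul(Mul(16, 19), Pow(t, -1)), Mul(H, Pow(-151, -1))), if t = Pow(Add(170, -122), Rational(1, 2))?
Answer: Add(Rational(-194741, 108720), Mul(Rational(76, 3), Pow(3, Rational(1, 2)))) ≈ 42.087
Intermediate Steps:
t = Mul(4, Pow(3, Rational(1, 2))) (t = Pow(48, Rational(1, 2)) = Mul(4, Pow(3, Rational(1, 2))) ≈ 6.9282)
H = Rational(194741, 720) (H = Add(Add(139, Add(Mul(69, Rational(1, 80)), Mul(-58, Rational(-1, 36)))), 129) = Add(Add(139, Add(Rational(69, 80), Rational(29, 18))), 129) = Add(Add(139, Rational(1781, 720)), 129) = Add(Rational(101861, 720), 129) = Rational(194741, 720) ≈ 270.47)
Add(Mul(Mul(16, 19), Pow(t, -1)), Mul(H, Pow(-151, -1))) = Add(Mul(Mul(16, 19), Pow(Mul(4, Pow(3, Rational(1, 2))), -1)), Mul(Rational(194741, 720), Pow(-151, -1))) = Add(Mul(304, Mul(Rational(1, 12), Pow(3, Rational(1, 2)))), Mul(Rational(194741, 720), Rational(-1, 151))) = Add(Mul(Rational(76, 3), Pow(3, Rational(1, 2))), Rational(-194741, 108720)) = Add(Rational(-194741, 108720), Mul(Rational(76, 3), Pow(3, Rational(1, 2))))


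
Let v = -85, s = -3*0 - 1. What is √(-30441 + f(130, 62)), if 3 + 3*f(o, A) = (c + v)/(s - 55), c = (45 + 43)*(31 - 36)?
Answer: I*√487022/4 ≈ 174.47*I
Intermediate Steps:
s = -1 (s = 0 - 1 = -1)
c = -440 (c = 88*(-5) = -440)
f(o, A) = 17/8 (f(o, A) = -1 + ((-440 - 85)/(-1 - 55))/3 = -1 + (-525/(-56))/3 = -1 + (-525*(-1/56))/3 = -1 + (⅓)*(75/8) = -1 + 25/8 = 17/8)
√(-30441 + f(130, 62)) = √(-30441 + 17/8) = √(-243511/8) = I*√487022/4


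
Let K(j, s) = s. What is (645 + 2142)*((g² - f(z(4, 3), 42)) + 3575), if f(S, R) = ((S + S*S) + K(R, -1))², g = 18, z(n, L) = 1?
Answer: 10863726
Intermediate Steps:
f(S, R) = (-1 + S + S²)² (f(S, R) = ((S + S*S) - 1)² = ((S + S²) - 1)² = (-1 + S + S²)²)
(645 + 2142)*((g² - f(z(4, 3), 42)) + 3575) = (645 + 2142)*((18² - (-1 + 1 + 1²)²) + 3575) = 2787*((324 - (-1 + 1 + 1)²) + 3575) = 2787*((324 - 1*1²) + 3575) = 2787*((324 - 1*1) + 3575) = 2787*((324 - 1) + 3575) = 2787*(323 + 3575) = 2787*3898 = 10863726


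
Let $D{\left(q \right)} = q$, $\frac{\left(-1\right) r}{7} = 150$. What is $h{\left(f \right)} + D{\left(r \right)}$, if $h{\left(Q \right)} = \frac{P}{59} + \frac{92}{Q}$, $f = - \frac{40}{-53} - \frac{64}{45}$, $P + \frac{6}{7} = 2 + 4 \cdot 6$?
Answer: $- \frac{195177767}{164374} \approx -1187.4$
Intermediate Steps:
$r = -1050$ ($r = \left(-7\right) 150 = -1050$)
$P = \frac{176}{7}$ ($P = - \frac{6}{7} + \left(2 + 4 \cdot 6\right) = - \frac{6}{7} + \left(2 + 24\right) = - \frac{6}{7} + 26 = \frac{176}{7} \approx 25.143$)
$f = - \frac{1592}{2385}$ ($f = \left(-40\right) \left(- \frac{1}{53}\right) - \frac{64}{45} = \frac{40}{53} - \frac{64}{45} = - \frac{1592}{2385} \approx -0.66751$)
$h{\left(Q \right)} = \frac{176}{413} + \frac{92}{Q}$ ($h{\left(Q \right)} = \frac{176}{7 \cdot 59} + \frac{92}{Q} = \frac{176}{7} \cdot \frac{1}{59} + \frac{92}{Q} = \frac{176}{413} + \frac{92}{Q}$)
$h{\left(f \right)} + D{\left(r \right)} = \left(\frac{176}{413} + \frac{92}{- \frac{1592}{2385}}\right) - 1050 = \left(\frac{176}{413} + 92 \left(- \frac{2385}{1592}\right)\right) - 1050 = \left(\frac{176}{413} - \frac{54855}{398}\right) - 1050 = - \frac{22585067}{164374} - 1050 = - \frac{195177767}{164374}$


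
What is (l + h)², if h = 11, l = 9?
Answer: 400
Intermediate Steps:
(l + h)² = (9 + 11)² = 20² = 400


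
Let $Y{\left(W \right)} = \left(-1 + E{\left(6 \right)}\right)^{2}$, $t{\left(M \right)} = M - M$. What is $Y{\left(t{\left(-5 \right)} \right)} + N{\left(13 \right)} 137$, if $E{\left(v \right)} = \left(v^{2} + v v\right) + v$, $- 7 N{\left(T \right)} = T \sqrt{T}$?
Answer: $5929 - \frac{1781 \sqrt{13}}{7} \approx 5011.6$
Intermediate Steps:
$t{\left(M \right)} = 0$
$N{\left(T \right)} = - \frac{T^{\frac{3}{2}}}{7}$ ($N{\left(T \right)} = - \frac{T \sqrt{T}}{7} = - \frac{T^{\frac{3}{2}}}{7}$)
$E{\left(v \right)} = v + 2 v^{2}$ ($E{\left(v \right)} = \left(v^{2} + v^{2}\right) + v = 2 v^{2} + v = v + 2 v^{2}$)
$Y{\left(W \right)} = 5929$ ($Y{\left(W \right)} = \left(-1 + 6 \left(1 + 2 \cdot 6\right)\right)^{2} = \left(-1 + 6 \left(1 + 12\right)\right)^{2} = \left(-1 + 6 \cdot 13\right)^{2} = \left(-1 + 78\right)^{2} = 77^{2} = 5929$)
$Y{\left(t{\left(-5 \right)} \right)} + N{\left(13 \right)} 137 = 5929 + - \frac{13^{\frac{3}{2}}}{7} \cdot 137 = 5929 + - \frac{13 \sqrt{13}}{7} \cdot 137 = 5929 - \frac{1781 \sqrt{13}}{7}$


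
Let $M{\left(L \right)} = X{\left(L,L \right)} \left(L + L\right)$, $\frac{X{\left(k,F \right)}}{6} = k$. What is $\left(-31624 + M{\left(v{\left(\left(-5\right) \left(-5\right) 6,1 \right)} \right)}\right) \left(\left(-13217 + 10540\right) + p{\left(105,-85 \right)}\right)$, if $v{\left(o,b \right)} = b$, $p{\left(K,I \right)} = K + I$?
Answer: $83993084$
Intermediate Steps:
$X{\left(k,F \right)} = 6 k$
$p{\left(K,I \right)} = I + K$
$M{\left(L \right)} = 12 L^{2}$ ($M{\left(L \right)} = 6 L \left(L + L\right) = 6 L 2 L = 12 L^{2}$)
$\left(-31624 + M{\left(v{\left(\left(-5\right) \left(-5\right) 6,1 \right)} \right)}\right) \left(\left(-13217 + 10540\right) + p{\left(105,-85 \right)}\right) = \left(-31624 + 12 \cdot 1^{2}\right) \left(\left(-13217 + 10540\right) + \left(-85 + 105\right)\right) = \left(-31624 + 12 \cdot 1\right) \left(-2677 + 20\right) = \left(-31624 + 12\right) \left(-2657\right) = \left(-31612\right) \left(-2657\right) = 83993084$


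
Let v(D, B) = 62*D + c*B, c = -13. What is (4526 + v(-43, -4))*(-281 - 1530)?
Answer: -3462632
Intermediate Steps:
v(D, B) = -13*B + 62*D (v(D, B) = 62*D - 13*B = -13*B + 62*D)
(4526 + v(-43, -4))*(-281 - 1530) = (4526 + (-13*(-4) + 62*(-43)))*(-281 - 1530) = (4526 + (52 - 2666))*(-1811) = (4526 - 2614)*(-1811) = 1912*(-1811) = -3462632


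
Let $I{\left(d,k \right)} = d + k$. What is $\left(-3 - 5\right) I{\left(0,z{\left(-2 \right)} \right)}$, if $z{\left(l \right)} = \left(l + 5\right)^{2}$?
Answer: $-72$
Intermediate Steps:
$z{\left(l \right)} = \left(5 + l\right)^{2}$
$\left(-3 - 5\right) I{\left(0,z{\left(-2 \right)} \right)} = \left(-3 - 5\right) \left(0 + \left(5 - 2\right)^{2}\right) = - 8 \left(0 + 3^{2}\right) = - 8 \left(0 + 9\right) = \left(-8\right) 9 = -72$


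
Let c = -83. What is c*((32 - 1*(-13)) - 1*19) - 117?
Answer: -2275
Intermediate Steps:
c*((32 - 1*(-13)) - 1*19) - 117 = -83*((32 - 1*(-13)) - 1*19) - 117 = -83*((32 + 13) - 19) - 117 = -83*(45 - 19) - 117 = -83*26 - 117 = -2158 - 117 = -2275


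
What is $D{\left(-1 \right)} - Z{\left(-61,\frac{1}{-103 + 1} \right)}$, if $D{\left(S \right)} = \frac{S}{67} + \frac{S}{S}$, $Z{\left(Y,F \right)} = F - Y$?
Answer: $- \frac{410075}{6834} \approx -60.005$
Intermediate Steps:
$D{\left(S \right)} = 1 + \frac{S}{67}$ ($D{\left(S \right)} = S \frac{1}{67} + 1 = \frac{S}{67} + 1 = 1 + \frac{S}{67}$)
$D{\left(-1 \right)} - Z{\left(-61,\frac{1}{-103 + 1} \right)} = \left(1 + \frac{1}{67} \left(-1\right)\right) - \left(\frac{1}{-103 + 1} - -61\right) = \left(1 - \frac{1}{67}\right) - \left(\frac{1}{-102} + 61\right) = \frac{66}{67} - \left(- \frac{1}{102} + 61\right) = \frac{66}{67} - \frac{6221}{102} = - \frac{410075}{6834}$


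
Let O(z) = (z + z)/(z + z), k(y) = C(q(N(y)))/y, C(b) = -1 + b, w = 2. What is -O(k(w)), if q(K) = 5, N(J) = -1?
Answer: -1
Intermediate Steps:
k(y) = 4/y (k(y) = (-1 + 5)/y = 4/y)
O(z) = 1 (O(z) = (2*z)/((2*z)) = (2*z)*(1/(2*z)) = 1)
-O(k(w)) = -1*1 = -1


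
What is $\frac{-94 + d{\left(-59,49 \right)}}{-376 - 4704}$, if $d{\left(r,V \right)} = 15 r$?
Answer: $\frac{979}{5080} \approx 0.19272$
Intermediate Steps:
$\frac{-94 + d{\left(-59,49 \right)}}{-376 - 4704} = \frac{-94 + 15 \left(-59\right)}{-376 - 4704} = \frac{-94 - 885}{-5080} = \left(-979\right) \left(- \frac{1}{5080}\right) = \frac{979}{5080}$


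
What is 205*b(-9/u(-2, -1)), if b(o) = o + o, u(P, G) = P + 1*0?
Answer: 1845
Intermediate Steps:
u(P, G) = P (u(P, G) = P + 0 = P)
b(o) = 2*o
205*b(-9/u(-2, -1)) = 205*(2*(-9/(-2))) = 205*(2*(-9*(-½))) = 205*(2*(9/2)) = 205*9 = 1845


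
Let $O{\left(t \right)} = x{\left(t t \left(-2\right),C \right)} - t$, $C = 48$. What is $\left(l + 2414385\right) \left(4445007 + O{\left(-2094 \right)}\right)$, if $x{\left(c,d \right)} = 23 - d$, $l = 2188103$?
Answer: $20467613925088$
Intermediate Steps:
$O{\left(t \right)} = -25 - t$ ($O{\left(t \right)} = \left(23 - 48\right) - t = -25 - t$)
$\left(l + 2414385\right) \left(4445007 + O{\left(-2094 \right)}\right) = \left(2188103 + 2414385\right) \left(4445007 - -2069\right) = 4602488 \left(4445007 + \left(-25 + 2094\right)\right) = 4602488 \left(4445007 + 2069\right) = 4602488 \cdot 4447076 = 20467613925088$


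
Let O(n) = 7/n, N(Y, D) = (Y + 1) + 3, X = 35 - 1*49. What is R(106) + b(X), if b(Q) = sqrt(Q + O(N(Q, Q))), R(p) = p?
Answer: 106 + 7*I*sqrt(30)/10 ≈ 106.0 + 3.8341*I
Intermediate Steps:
X = -14 (X = 35 - 49 = -14)
N(Y, D) = 4 + Y (N(Y, D) = (1 + Y) + 3 = 4 + Y)
b(Q) = sqrt(Q + 7/(4 + Q))
R(106) + b(X) = 106 + sqrt((7 - 14*(4 - 14))/(4 - 14)) = 106 + sqrt((7 - 14*(-10))/(-10)) = 106 + sqrt(-(7 + 140)/10) = 106 + sqrt(-1/10*147) = 106 + sqrt(-147/10) = 106 + 7*I*sqrt(30)/10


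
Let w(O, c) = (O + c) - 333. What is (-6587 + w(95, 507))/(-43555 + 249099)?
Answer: -3159/102772 ≈ -0.030738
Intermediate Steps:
w(O, c) = -333 + O + c
(-6587 + w(95, 507))/(-43555 + 249099) = (-6587 + (-333 + 95 + 507))/(-43555 + 249099) = (-6587 + 269)/205544 = -6318*1/205544 = -3159/102772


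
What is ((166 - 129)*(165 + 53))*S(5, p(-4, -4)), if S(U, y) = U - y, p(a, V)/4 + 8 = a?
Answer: 427498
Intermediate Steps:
p(a, V) = -32 + 4*a
((166 - 129)*(165 + 53))*S(5, p(-4, -4)) = ((166 - 129)*(165 + 53))*(5 - (-32 + 4*(-4))) = (37*218)*(5 - (-32 - 16)) = 8066*(5 - 1*(-48)) = 8066*(5 + 48) = 8066*53 = 427498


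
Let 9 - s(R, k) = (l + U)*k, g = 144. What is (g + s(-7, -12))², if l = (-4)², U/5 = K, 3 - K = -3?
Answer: 497025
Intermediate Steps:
K = 6 (K = 3 - 1*(-3) = 3 + 3 = 6)
U = 30 (U = 5*6 = 30)
l = 16
s(R, k) = 9 - 46*k (s(R, k) = 9 - (16 + 30)*k = 9 - 46*k)
(g + s(-7, -12))² = (144 + (9 - 46*(-12)))² = (144 + (9 + 552))² = (144 + 561)² = 705² = 497025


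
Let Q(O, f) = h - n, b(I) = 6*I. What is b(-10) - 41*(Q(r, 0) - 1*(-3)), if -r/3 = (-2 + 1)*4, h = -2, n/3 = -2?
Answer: -347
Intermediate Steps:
n = -6 (n = 3*(-2) = -6)
r = 12 (r = -3*(-2 + 1)*4 = -(-3)*4 = -3*(-4) = 12)
Q(O, f) = 4 (Q(O, f) = -2 - 1*(-6) = -2 + 6 = 4)
b(-10) - 41*(Q(r, 0) - 1*(-3)) = 6*(-10) - 41*(4 - 1*(-3)) = -60 - 41*(4 + 3) = -60 - 41*7 = -60 - 287 = -347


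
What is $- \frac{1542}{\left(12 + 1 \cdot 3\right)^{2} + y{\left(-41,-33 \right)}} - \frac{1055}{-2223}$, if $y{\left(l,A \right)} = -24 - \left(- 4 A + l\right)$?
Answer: $- \frac{1655908}{122265} \approx -13.544$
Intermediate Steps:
$y{\left(l,A \right)} = -24 - l + 4 A$ ($y{\left(l,A \right)} = -24 - \left(l - 4 A\right) = -24 + \left(- l + 4 A\right) = -24 - l + 4 A$)
$- \frac{1542}{\left(12 + 1 \cdot 3\right)^{2} + y{\left(-41,-33 \right)}} - \frac{1055}{-2223} = - \frac{1542}{\left(12 + 1 \cdot 3\right)^{2} - 115} - \frac{1055}{-2223} = - \frac{1542}{\left(12 + 3\right)^{2} - 115} - - \frac{1055}{2223} = - \frac{1542}{15^{2} - 115} + \frac{1055}{2223} = - \frac{1542}{225 - 115} + \frac{1055}{2223} = - \frac{1542}{110} + \frac{1055}{2223} = \left(-1542\right) \frac{1}{110} + \frac{1055}{2223} = - \frac{771}{55} + \frac{1055}{2223} = - \frac{1655908}{122265}$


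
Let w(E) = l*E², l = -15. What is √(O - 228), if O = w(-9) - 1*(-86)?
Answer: I*√1357 ≈ 36.837*I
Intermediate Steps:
w(E) = -15*E²
O = -1129 (O = -15*(-9)² - 1*(-86) = -15*81 + 86 = -1215 + 86 = -1129)
√(O - 228) = √(-1129 - 228) = √(-1357) = I*√1357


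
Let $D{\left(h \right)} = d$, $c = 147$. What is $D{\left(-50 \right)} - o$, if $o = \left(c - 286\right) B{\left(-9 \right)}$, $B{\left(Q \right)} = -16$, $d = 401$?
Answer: $-1823$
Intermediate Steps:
$D{\left(h \right)} = 401$
$o = 2224$ ($o = \left(147 - 286\right) \left(-16\right) = \left(-139\right) \left(-16\right) = 2224$)
$D{\left(-50 \right)} - o = 401 - 2224 = -1823$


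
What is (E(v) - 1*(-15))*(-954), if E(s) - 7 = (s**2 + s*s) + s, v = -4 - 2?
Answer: -83952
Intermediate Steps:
v = -6
E(s) = 7 + s + 2*s**2 (E(s) = 7 + ((s**2 + s*s) + s) = 7 + ((s**2 + s**2) + s) = 7 + (2*s**2 + s) = 7 + (s + 2*s**2) = 7 + s + 2*s**2)
(E(v) - 1*(-15))*(-954) = ((7 - 6 + 2*(-6)**2) - 1*(-15))*(-954) = ((7 - 6 + 2*36) + 15)*(-954) = ((7 - 6 + 72) + 15)*(-954) = (73 + 15)*(-954) = 88*(-954) = -83952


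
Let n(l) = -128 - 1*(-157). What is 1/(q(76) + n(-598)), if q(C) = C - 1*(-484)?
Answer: 1/589 ≈ 0.0016978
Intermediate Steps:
q(C) = 484 + C (q(C) = C + 484 = 484 + C)
n(l) = 29 (n(l) = -128 + 157 = 29)
1/(q(76) + n(-598)) = 1/((484 + 76) + 29) = 1/(560 + 29) = 1/589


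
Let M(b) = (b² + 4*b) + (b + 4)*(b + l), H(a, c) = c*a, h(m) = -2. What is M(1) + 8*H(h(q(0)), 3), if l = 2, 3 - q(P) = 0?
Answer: -28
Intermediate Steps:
q(P) = 3 (q(P) = 3 - 1*0 = 3 + 0 = 3)
H(a, c) = a*c
M(b) = b² + 4*b + (2 + b)*(4 + b) (M(b) = (b² + 4*b) + (b + 4)*(b + 2) = (b² + 4*b) + (4 + b)*(2 + b) = (b² + 4*b) + (2 + b)*(4 + b) = b² + 4*b + (2 + b)*(4 + b))
M(1) + 8*H(h(q(0)), 3) = (8 + 2*1² + 10*1) + 8*(-2*3) = (8 + 2*1 + 10) + 8*(-6) = (8 + 2 + 10) - 48 = 20 - 48 = -28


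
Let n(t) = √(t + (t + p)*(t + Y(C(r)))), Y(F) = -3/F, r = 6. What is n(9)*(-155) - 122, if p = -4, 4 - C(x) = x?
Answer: -122 - 155*√246/2 ≈ -1337.5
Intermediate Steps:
C(x) = 4 - x
n(t) = √(t + (-4 + t)*(3/2 + t)) (n(t) = √(t + (t - 4)*(t - 3/(4 - 1*6))) = √(t + (-4 + t)*(t - 3/(4 - 6))) = √(t + (-4 + t)*(t - 3/(-2))) = √(t + (-4 + t)*(t - 3*(-½))) = √(t + (-4 + t)*(t + 3/2)) = √(t + (-4 + t)*(3/2 + t)))
n(9)*(-155) - 122 = (√(-24 - 6*9 + 4*9²)/2)*(-155) - 122 = (√(-24 - 54 + 4*81)/2)*(-155) - 122 = (√(-24 - 54 + 324)/2)*(-155) - 122 = (√246/2)*(-155) - 122 = -155*√246/2 - 122 = -122 - 155*√246/2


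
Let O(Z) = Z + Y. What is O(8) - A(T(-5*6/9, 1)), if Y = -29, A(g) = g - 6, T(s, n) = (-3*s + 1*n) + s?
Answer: -68/3 ≈ -22.667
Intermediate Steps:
T(s, n) = n - 2*s (T(s, n) = (-3*s + n) + s = (n - 3*s) + s = n - 2*s)
A(g) = -6 + g
O(Z) = -29 + Z (O(Z) = Z - 29 = -29 + Z)
O(8) - A(T(-5*6/9, 1)) = (-29 + 8) - (-6 + (1 - 2*(-5*6)/9)) = -21 - (-6 + (1 - (-60)/9)) = -21 - (-6 + (1 - 2*(-10/3))) = -21 - (-6 + (1 + 20/3)) = -21 - (-6 + 23/3) = -21 - 1*5/3 = -21 - 5/3 = -68/3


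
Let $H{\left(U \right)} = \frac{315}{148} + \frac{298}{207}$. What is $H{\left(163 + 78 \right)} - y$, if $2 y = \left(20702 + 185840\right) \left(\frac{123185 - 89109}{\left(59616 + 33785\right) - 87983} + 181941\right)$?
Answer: $- \frac{8250936296472199}{439116} \approx -1.879 \cdot 10^{10}$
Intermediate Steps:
$H{\left(U \right)} = \frac{109309}{30636}$ ($H{\left(U \right)} = 315 \cdot \frac{1}{148} + 298 \cdot \frac{1}{207} = \frac{315}{148} + \frac{298}{207} = \frac{109309}{30636}$)
$y = \frac{7271682988871}{387}$ ($y = \frac{\left(20702 + 185840\right) \left(\frac{123185 - 89109}{\left(59616 + 33785\right) - 87983} + 181941\right)}{2} = \frac{206542 \left(\frac{34076}{93401 - 87983} + 181941\right)}{2} = \frac{206542 \left(\frac{34076}{5418} + 181941\right)}{2} = \frac{206542 \left(34076 \cdot \frac{1}{5418} + 181941\right)}{2} = \frac{206542 \left(\frac{2434}{387} + 181941\right)}{2} = \frac{206542 \cdot \frac{70413601}{387}}{2} = \frac{1}{2} \cdot \frac{14543365977742}{387} = \frac{7271682988871}{387} \approx 1.879 \cdot 10^{10}$)
$H{\left(163 + 78 \right)} - y = \frac{109309}{30636} - \frac{7271682988871}{387} = - \frac{8250936296472199}{439116}$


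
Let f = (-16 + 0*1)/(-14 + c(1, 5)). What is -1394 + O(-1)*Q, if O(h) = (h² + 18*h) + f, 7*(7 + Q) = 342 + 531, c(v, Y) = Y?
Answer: -200710/63 ≈ -3185.9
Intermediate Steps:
f = 16/9 (f = (-16 + 0*1)/(-14 + 5) = (-16 + 0)/(-9) = -16*(-⅑) = 16/9 ≈ 1.7778)
Q = 824/7 (Q = -7 + (342 + 531)/7 = -7 + (⅐)*873 = -7 + 873/7 = 824/7 ≈ 117.71)
O(h) = 16/9 + h² + 18*h (O(h) = (h² + 18*h) + 16/9 = 16/9 + h² + 18*h)
-1394 + O(-1)*Q = -1394 + (16/9 + (-1)² + 18*(-1))*(824/7) = -1394 + (16/9 + 1 - 18)*(824/7) = -1394 - 137/9*824/7 = -1394 - 112888/63 = -200710/63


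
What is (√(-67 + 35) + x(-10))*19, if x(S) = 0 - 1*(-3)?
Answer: 57 + 76*I*√2 ≈ 57.0 + 107.48*I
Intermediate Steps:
x(S) = 3 (x(S) = 0 + 3 = 3)
(√(-67 + 35) + x(-10))*19 = (√(-67 + 35) + 3)*19 = (√(-32) + 3)*19 = (4*I*√2 + 3)*19 = (3 + 4*I*√2)*19 = 57 + 76*I*√2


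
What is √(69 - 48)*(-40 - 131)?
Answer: -171*√21 ≈ -783.62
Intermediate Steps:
√(69 - 48)*(-40 - 131) = √21*(-171) = -171*√21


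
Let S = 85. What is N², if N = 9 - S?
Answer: 5776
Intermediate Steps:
N = -76 (N = 9 - 1*85 = 9 - 85 = -76)
N² = (-76)² = 5776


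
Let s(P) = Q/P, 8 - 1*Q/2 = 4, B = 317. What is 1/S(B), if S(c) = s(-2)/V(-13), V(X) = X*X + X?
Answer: -39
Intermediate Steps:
Q = 8 (Q = 16 - 2*4 = 16 - 8 = 8)
s(P) = 8/P
V(X) = X + X² (V(X) = X² + X = X + X²)
S(c) = -1/39 (S(c) = (8/(-2))/((-13*(1 - 13))) = (8*(-½))/((-13*(-12))) = -4/156 = -4*1/156 = -1/39)
1/S(B) = 1/(-1/39) = -39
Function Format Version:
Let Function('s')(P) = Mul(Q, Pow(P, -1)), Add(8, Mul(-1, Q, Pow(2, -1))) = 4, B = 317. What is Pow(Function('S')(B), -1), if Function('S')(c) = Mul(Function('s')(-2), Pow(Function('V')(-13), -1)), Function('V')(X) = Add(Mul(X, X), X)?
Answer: -39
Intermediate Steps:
Q = 8 (Q = Add(16, Mul(-2, 4)) = Add(16, -8) = 8)
Function('s')(P) = Mul(8, Pow(P, -1))
Function('V')(X) = Add(X, Pow(X, 2)) (Function('V')(X) = Add(Pow(X, 2), X) = Add(X, Pow(X, 2)))
Function('S')(c) = Rational(-1, 39) (Function('S')(c) = Mul(Mul(8, Pow(-2, -1)), Pow(Mul(-13, Add(1, -13)), -1)) = Mul(Mul(8, Rational(-1, 2)), Pow(Mul(-13, -12), -1)) = Mul(-4, Pow(156, -1)) = Mul(-4, Rational(1, 156)) = Rational(-1, 39))
Pow(Function('S')(B), -1) = Pow(Rational(-1, 39), -1) = -39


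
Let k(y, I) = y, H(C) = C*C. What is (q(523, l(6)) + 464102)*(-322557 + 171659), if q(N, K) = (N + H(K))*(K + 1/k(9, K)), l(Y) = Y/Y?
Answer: -631079277884/9 ≈ -7.0120e+10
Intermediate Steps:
l(Y) = 1
H(C) = C**2
q(N, K) = (1/9 + K)*(N + K**2) (q(N, K) = (N + K**2)*(K + 1/9) = (N + K**2)*(1/9 + K) = (1/9 + K)*(N + K**2))
(q(523, l(6)) + 464102)*(-322557 + 171659) = (((1/9)*523 + (1/9)*1**2 + 1*(523 + 1**2)) + 464102)*(-322557 + 171659) = ((523/9 + (1/9)*1 + 1*(523 + 1)) + 464102)*(-150898) = ((523/9 + 1/9 + 1*524) + 464102)*(-150898) = ((523/9 + 1/9 + 524) + 464102)*(-150898) = (5240/9 + 464102)*(-150898) = (4182158/9)*(-150898) = -631079277884/9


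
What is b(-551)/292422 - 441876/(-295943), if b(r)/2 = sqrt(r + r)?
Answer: 441876/295943 + I*sqrt(1102)/146211 ≈ 1.4931 + 0.00022704*I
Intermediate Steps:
b(r) = 2*sqrt(2)*sqrt(r) (b(r) = 2*sqrt(r + r) = 2*sqrt(2*r) = 2*(sqrt(2)*sqrt(r)) = 2*sqrt(2)*sqrt(r))
b(-551)/292422 - 441876/(-295943) = (2*sqrt(2)*sqrt(-551))/292422 - 441876/(-295943) = (2*sqrt(2)*(I*sqrt(551)))*(1/292422) - 441876*(-1/295943) = (2*I*sqrt(1102))*(1/292422) + 441876/295943 = I*sqrt(1102)/146211 + 441876/295943 = 441876/295943 + I*sqrt(1102)/146211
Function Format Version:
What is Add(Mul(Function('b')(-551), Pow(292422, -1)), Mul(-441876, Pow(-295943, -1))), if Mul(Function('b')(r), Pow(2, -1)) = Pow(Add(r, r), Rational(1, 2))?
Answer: Add(Rational(441876, 295943), Mul(Rational(1, 146211), I, Pow(1102, Rational(1, 2)))) ≈ Add(1.4931, Mul(0.00022704, I))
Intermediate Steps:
Function('b')(r) = Mul(2, Pow(2, Rational(1, 2)), Pow(r, Rational(1, 2))) (Function('b')(r) = Mul(2, Pow(Add(r, r), Rational(1, 2))) = Mul(2, Pow(Mul(2, r), Rational(1, 2))) = Mul(2, Mul(Pow(2, Rational(1, 2)), Pow(r, Rational(1, 2)))) = Mul(2, Pow(2, Rational(1, 2)), Pow(r, Rational(1, 2))))
Add(Mul(Function('b')(-551), Pow(292422, -1)), Mul(-441876, Pow(-295943, -1))) = Add(Mul(Mul(2, Pow(2, Rational(1, 2)), Pow(-551, Rational(1, 2))), Pow(292422, -1)), Mul(-441876, Pow(-295943, -1))) = Add(Mul(Mul(2, Pow(2, Rational(1, 2)), Mul(I, Pow(551, Rational(1, 2)))), Rational(1, 292422)), Mul(-441876, Rational(-1, 295943))) = Add(Mul(Mul(2, I, Pow(1102, Rational(1, 2))), Rational(1, 292422)), Rational(441876, 295943)) = Add(Mul(Rational(1, 146211), I, Pow(1102, Rational(1, 2))), Rational(441876, 295943)) = Add(Rational(441876, 295943), Mul(Rational(1, 146211), I, Pow(1102, Rational(1, 2))))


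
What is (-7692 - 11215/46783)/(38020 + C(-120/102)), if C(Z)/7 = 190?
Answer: -359866051/1840911050 ≈ -0.19548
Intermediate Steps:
C(Z) = 1330 (C(Z) = 7*190 = 1330)
(-7692 - 11215/46783)/(38020 + C(-120/102)) = (-7692 - 11215/46783)/(38020 + 1330) = (-7692 - 11215*1/46783)/39350 = (-7692 - 11215/46783)*(1/39350) = -359866051/46783*1/39350 = -359866051/1840911050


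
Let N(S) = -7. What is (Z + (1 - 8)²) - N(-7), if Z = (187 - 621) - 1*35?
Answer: -413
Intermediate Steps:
Z = -469 (Z = -434 - 35 = -469)
(Z + (1 - 8)²) - N(-7) = (-469 + (1 - 8)²) - 1*(-7) = (-469 + (-7)²) + 7 = (-469 + 49) + 7 = -420 + 7 = -413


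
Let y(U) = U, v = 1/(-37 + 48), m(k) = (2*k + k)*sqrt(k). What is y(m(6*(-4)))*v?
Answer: -144*I*sqrt(6)/11 ≈ -32.066*I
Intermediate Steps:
m(k) = 3*k**(3/2) (m(k) = (3*k)*sqrt(k) = 3*k**(3/2))
v = 1/11 ≈ 0.090909
y(m(6*(-4)))*v = (3*(6*(-4))**(3/2))*(1/11) = (3*(-24)**(3/2))*(1/11) = (3*(-48*I*sqrt(6)))*(1/11) = -144*I*sqrt(6)*(1/11) = -144*I*sqrt(6)/11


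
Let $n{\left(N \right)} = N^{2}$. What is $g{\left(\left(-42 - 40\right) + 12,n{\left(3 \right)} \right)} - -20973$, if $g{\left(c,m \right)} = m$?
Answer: $20982$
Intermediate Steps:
$g{\left(\left(-42 - 40\right) + 12,n{\left(3 \right)} \right)} - -20973 = 3^{2} - -20973 = 9 + 20973 = 20982$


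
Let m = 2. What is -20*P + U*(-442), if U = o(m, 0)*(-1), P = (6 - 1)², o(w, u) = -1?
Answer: -942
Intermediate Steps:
P = 25 (P = 5² = 25)
U = 1 (U = -1*(-1) = 1)
-20*P + U*(-442) = -20*25 + 1*(-442) = -500 - 442 = -942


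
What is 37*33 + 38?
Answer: 1259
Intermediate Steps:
37*33 + 38 = 1221 + 38 = 1259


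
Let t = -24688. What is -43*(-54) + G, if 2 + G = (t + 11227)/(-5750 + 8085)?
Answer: 5403739/2335 ≈ 2314.2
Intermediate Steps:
G = -18131/2335 (G = -2 + (-24688 + 11227)/(-5750 + 8085) = -2 - 13461/2335 = -18131/2335 ≈ -7.7649)
-43*(-54) + G = -43*(-54) - 18131/2335 = 2322 - 18131/2335 = 5403739/2335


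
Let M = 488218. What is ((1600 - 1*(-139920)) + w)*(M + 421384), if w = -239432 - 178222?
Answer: -251172038668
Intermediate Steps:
w = -417654
((1600 - 1*(-139920)) + w)*(M + 421384) = ((1600 - 1*(-139920)) - 417654)*(488218 + 421384) = ((1600 + 139920) - 417654)*909602 = (141520 - 417654)*909602 = -276134*909602 = -251172038668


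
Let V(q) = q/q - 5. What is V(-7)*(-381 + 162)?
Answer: 876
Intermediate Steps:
V(q) = -4 (V(q) = 1 - 5 = -4)
V(-7)*(-381 + 162) = -4*(-381 + 162) = -4*(-219) = 876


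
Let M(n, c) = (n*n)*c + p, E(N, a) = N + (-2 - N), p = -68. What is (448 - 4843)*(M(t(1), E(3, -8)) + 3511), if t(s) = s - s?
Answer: -15131985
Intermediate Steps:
E(N, a) = -2
t(s) = 0
M(n, c) = -68 + c*n**2 (M(n, c) = (n*n)*c - 68 = n**2*c - 68 = c*n**2 - 68 = -68 + c*n**2)
(448 - 4843)*(M(t(1), E(3, -8)) + 3511) = (448 - 4843)*((-68 - 2*0**2) + 3511) = -4395*((-68 - 2*0) + 3511) = -4395*((-68 + 0) + 3511) = -4395*(-68 + 3511) = -4395*3443 = -15131985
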